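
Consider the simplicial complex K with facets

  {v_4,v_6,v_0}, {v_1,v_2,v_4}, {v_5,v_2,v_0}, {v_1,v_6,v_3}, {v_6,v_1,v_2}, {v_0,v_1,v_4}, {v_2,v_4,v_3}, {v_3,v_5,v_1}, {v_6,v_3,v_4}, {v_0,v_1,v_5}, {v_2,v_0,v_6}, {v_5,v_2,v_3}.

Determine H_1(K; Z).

H_1 ≅ Z/2Z.

Order the vertices as v_0 < v_1 < v_2 < v_3 < v_4 < v_5 < v_6. Listing each simplex with vertices in this order, K has dimension 2 with simplices:

  0-simplices (7): [v_0], [v_1], [v_2], [v_3], [v_4], [v_5], [v_6]
  1-simplices (18): (18 of them)
  2-simplices (12): (12 of them)

Hence C_0 ≅ Z^7, C_1 ≅ Z^18, C_2 ≅ Z^12.

The boundary map ∂_1: C_1 → C_0 sends each edge [p,q] (with p < q) to q − p. For instance
  ∂[v_1,v_5] = [v_5] − [v_1].
The 7×18 boundary matrix has rank 6 and Smith normal form diag(1,1,1,1,1,1).

Boundary ∂_2: C_2 → C_1 maps a triangle to the signed sum of its edges. For instance
  ∂[v_3,v_4,v_6] = [v_4,v_6] − [v_3,v_6] + [v_3,v_4],
  ∂[v_0,v_4,v_6] = [v_4,v_6] − [v_0,v_6] + [v_0,v_4].
As a 18×12 matrix over Z this has rank 12, with invariant factors (1,1,1,1,1,1,1,1,1,1,1,2).

From H_k ≅ ker(∂_k) / im(∂_{k+1}) we obtain:

  H_1: rank ker ∂_1 − rank ∂_2 = (18 − 6) − 12 = 0, and ∂_2 has invariant factor 2 > 1, so H_1 = Z/2Z.

(K is a triangulation of the real projective plane RP^2.)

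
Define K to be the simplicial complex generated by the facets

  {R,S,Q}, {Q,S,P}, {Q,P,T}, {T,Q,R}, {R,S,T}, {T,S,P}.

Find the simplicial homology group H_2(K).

Fix the vertex order P < Q < R < S < T and write every simplex with vertices in increasing order. Then dim K = 2 and the simplices of K are:

  0-simplices (5): P, Q, R, S, T
  1-simplices (9): PQ, PS, PT, QR, QS, QT, RS, RT, ST
  2-simplices (6): PQS, PQT, PST, QRS, QRT, RST

giving chain groups C_0 ≅ Z^5, C_1 ≅ Z^9, C_2 ≅ Z^6.

The boundary map ∂_1: C_1 → C_0 maps an edge to its endpoints' difference, ∂[p,q] = q − p. For instance
  ∂QT = T − Q.
The 5×9 boundary matrix has rank 4 and Smith normal form diag(1,1,1,1).

The boundary map ∂_2: C_2 → C_1 acts by ∂[p,q,r] = [q,r] − [p,r] + [p,q]. For instance
  ∂QRS = RS − QS + QR,
  ∂PST = ST − PT + PS.
The 9×6 boundary matrix has rank 5 and Smith normal form diag(1,1,1,1,1).

Computing H_k = (kernel of ∂_k) / (image of ∂_{k+1}):

  H_2: rank ker ∂_2 − rank ∂_3 = (6 − 5) − 0 = 1, and there is no ∂_3, so H_2 = Z.

H_2 ≅ Z.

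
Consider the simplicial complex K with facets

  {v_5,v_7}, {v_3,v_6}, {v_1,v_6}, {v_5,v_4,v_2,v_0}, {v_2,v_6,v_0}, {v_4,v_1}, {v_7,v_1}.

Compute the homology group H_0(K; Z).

H_0 = Z.

K has 8 vertices, 13 edges, 5 triangles, 1 3-simplex.
rank ∂_0 = 0, rank ∂_1 = 7 ⇒ b_0 = 8 − 0 − 7 = 1; all invariant factors of ∂_1 are 1 so no torsion. So H_0 ≅ Z.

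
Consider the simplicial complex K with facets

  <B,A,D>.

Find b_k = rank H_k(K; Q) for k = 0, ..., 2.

b_0 = 1, b_1 = 0, b_2 = 0.

Take the total order A < B < D on the vertex set. Then K (dimension 2) consists of the simplices:

  0-simplices (3): A, B, D
  1-simplices (3): AB, AD, BD
  2-simplices (1): ABD

giving chain groups C_0 ≅ Z^3, C_1 ≅ Z^3, C_2 ≅ Z^1.

Boundary ∂_1: C_1 → C_0 maps an edge to its endpoints' difference, ∂[p,q] = q − p. For instance
  ∂BD = D − B.
This gives a 3×3 integer matrix of rank 2; reducing to Smith normal form yields diagonal entries (1,1).

Boundary ∂_2: C_2 → C_1 acts by ∂[p,q,r] = [q,r] − [p,r] + [p,q]. For instance
  ∂ABD = BD − AD + AB.
This gives a 3×1 integer matrix of rank 1; reducing to Smith normal form yields diagonal entries (1).

From H_k ≅ ker(∂_k) / im(∂_{k+1}) we obtain:

  H_0: rank C_0 − rank ∂_1 = 3 − 2 = 1, and the invariant factors of ∂_1 are all 1, so H_0 = Z.
  H_1: rank ker ∂_1 − rank ∂_2 = (3 − 2) − 1 = 0, and the invariant factors of ∂_2 are all 1, so H_1 = 0.
  H_2: rank ker ∂_2 − rank ∂_3 = (1 − 1) − 0 = 0, and there is no ∂_3, so H_2 = 0.

Hence the Betti numbers are b_0 = 1, b_1 = 0, b_2 = 0.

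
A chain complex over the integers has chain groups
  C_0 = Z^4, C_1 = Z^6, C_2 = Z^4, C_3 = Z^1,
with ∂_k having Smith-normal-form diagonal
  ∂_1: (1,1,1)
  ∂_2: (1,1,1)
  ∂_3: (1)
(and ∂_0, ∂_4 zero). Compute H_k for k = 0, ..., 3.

H_0: b_0 = 4 − 0 − 3 = 1; torsion from ∂_1 factors > 1: none. So H_0 ≅ Z.
H_1: b_1 = 6 − 3 − 3 = 0; torsion from ∂_2 factors > 1: none. So H_1 ≅ 0.
H_2: b_2 = 4 − 3 − 1 = 0; torsion from ∂_3 factors > 1: none. So H_2 ≅ 0.
H_3: b_3 = 1 − 1 − 0 = 0; torsion from ∂_4 factors > 1: none. So H_3 ≅ 0.

H_0 ≅ Z,  H_1 = 0,  H_2 = 0,  H_3 = 0.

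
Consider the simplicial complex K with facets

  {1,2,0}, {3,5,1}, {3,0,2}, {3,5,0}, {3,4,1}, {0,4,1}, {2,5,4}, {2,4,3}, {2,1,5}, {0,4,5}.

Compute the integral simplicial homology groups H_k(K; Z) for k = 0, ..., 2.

H_0 ≅ Z,  H_1 ≅ Z_2,  H_2 = 0.

We work with the vertex ordering 0 < 1 < 2 < 3 < 4 < 5. The simplices of K, each written with vertices in increasing order, are:

  0-simplices (6): [0], [1], [2], [3], [4], [5]
  1-simplices (15): [0,1], [0,2], [0,3], [0,4], [0,5], [1,2], [1,3], [1,4], [1,5], [2,3], [2,4], [2,5], [3,4], [3,5], [4,5]
  2-simplices (10): [0,1,2], [0,1,4], [0,2,3], [0,3,5], [0,4,5], [1,2,5], [1,3,4], [1,3,5], [2,3,4], [2,4,5]

Hence C_0 ≅ Z^6, C_1 ≅ Z^15, C_2 ≅ Z^10.

Boundary ∂_1: C_1 → C_0 is given by ∂[p,q] = [q] − [p]. For instance
  ∂[2,5] = [5] − [2].
The resulting 6×15 matrix has rank 5, and its Smith normal form has invariant factors (1,1,1,1,1).

The boundary map ∂_2: C_2 → C_1 maps a triangle to the signed sum of its edges. For instance
  ∂[1,3,5] = [3,5] − [1,5] + [1,3],
  ∂[0,1,4] = [1,4] − [0,4] + [0,1].
This gives a 15×10 integer matrix of rank 10; reducing to Smith normal form yields diagonal entries (1,1,1,1,1,1,1,1,1,2).

Reading off H_k = ker ∂_k / im ∂_{k+1}:

  H_0: rank C_0 − rank ∂_1 = 6 − 5 = 1, and the invariant factors of ∂_1 are all 1, so H_0 ≅ Z.
  H_1: rank ker ∂_1 − rank ∂_2 = (15 − 5) − 10 = 0, and ∂_2 has invariant factor 2 > 1, so H_1 ≅ Z_2.
  H_2: rank ker ∂_2 − rank ∂_3 = (10 − 10) − 0 = 0, and there is no ∂_3, so H_2 ≅ 0.

(K is a triangulation of the real projective plane RP^2.)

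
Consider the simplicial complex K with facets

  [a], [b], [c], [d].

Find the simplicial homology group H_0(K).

Order the vertices as a < b < c < d. Listing each simplex with vertices in this order, K has dimension 0 with simplices:

  0-simplices (4): a, b, c, d

so the chain groups are C_0 ≅ Z^4.

Reading off H_k = ker ∂_k / im ∂_{k+1}:

  H_0: rank C_0 − rank ∂_1 = 4 − 0 = 4, and there is no ∂_1, so H_0 ≅ Z^4.

H_0 ≅ Z^4.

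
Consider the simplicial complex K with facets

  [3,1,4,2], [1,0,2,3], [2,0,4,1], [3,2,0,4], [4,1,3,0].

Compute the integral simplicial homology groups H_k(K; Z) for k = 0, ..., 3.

H_0 ≅ Z,  H_1 = 0,  H_2 = 0,  H_3 ≅ Z.

K has 5 vertices, 10 edges, 10 triangles, 5 3-simplices.
rank ∂_0 = 0, rank ∂_1 = 4 ⇒ b_0 = 5 − 0 − 4 = 1; all invariant factors of ∂_1 are 1 so no torsion. So H_0 ≅ Z.
rank ∂_1 = 4, rank ∂_2 = 6 ⇒ b_1 = 10 − 4 − 6 = 0; all invariant factors of ∂_2 are 1 so no torsion. So H_1 ≅ 0.
rank ∂_2 = 6, rank ∂_3 = 4 ⇒ b_2 = 10 − 6 − 4 = 0; all invariant factors of ∂_3 are 1 so no torsion. So H_2 ≅ 0.
rank ∂_3 = 4, rank ∂_4 = 0 ⇒ b_3 = 5 − 4 − 0 = 1. So H_3 ≅ Z.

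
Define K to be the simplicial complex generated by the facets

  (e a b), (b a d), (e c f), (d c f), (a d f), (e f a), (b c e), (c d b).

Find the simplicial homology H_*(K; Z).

H_0 ≅ Z,  H_1 = 0,  H_2 ≅ Z.

Order the vertices as a < b < c < d < e < f. Listing each simplex with vertices in this order, K has dimension 2 with simplices:

  0-simplices (6): a, b, c, d, e, f
  1-simplices (12): ab, ad, ae, af, bc, bd, be, cd, ce, cf, df, ef
  2-simplices (8): abd, abe, adf, aef, bcd, bce, cdf, cef

so the chain groups are C_0 ≅ Z^6, C_1 ≅ Z^12, C_2 ≅ Z^8.

Boundary ∂_1: C_1 → C_0 is given by ∂[p,q] = [q] − [p].
This gives a 6×12 integer matrix of rank 5; reducing to Smith normal form yields diagonal entries (1,1,1,1,1).

The boundary map ∂_2: C_2 → C_1 acts by ∂[p,q,r] = [q,r] − [p,r] + [p,q]. For instance
  ∂cef = ef − cf + ce,
  ∂bcd = cd − bd + bc.
The 12×8 boundary matrix has rank 7 and Smith normal form diag(1,1,1,1,1,1,1).

Reading off H_k = ker ∂_k / im ∂_{k+1}:

  H_0: rank C_0 − rank ∂_1 = 6 − 5 = 1, and the invariant factors of ∂_1 are all 1, so H_0 = Z.
  H_1: rank ker ∂_1 − rank ∂_2 = (12 − 5) − 7 = 0, and the invariant factors of ∂_2 are all 1, so H_1 = 0.
  H_2: rank ker ∂_2 − rank ∂_3 = (8 − 7) − 0 = 1, and there is no ∂_3, so H_2 = Z.

As a check, the Euler characteristic is 6 − 12 + 8 = 2, which agrees with 1 − 0 + 1 = 2.
(K is a triangulation of the 2-sphere S^2.)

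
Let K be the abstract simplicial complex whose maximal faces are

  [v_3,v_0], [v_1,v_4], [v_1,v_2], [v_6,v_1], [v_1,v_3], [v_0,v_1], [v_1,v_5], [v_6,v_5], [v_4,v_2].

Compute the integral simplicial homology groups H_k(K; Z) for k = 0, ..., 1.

H_0 ≅ Z,  H_1 ≅ Z^3.

Fix the vertex order v_0 < v_1 < v_2 < v_3 < v_4 < v_5 < v_6 and write every simplex with vertices in increasing order. Then dim K = 1 and the simplices of K are:

  0-simplices (7): [v_0], [v_1], [v_2], [v_3], [v_4], [v_5], [v_6]
  1-simplices (9): [v_0,v_1], [v_0,v_3], [v_1,v_2], [v_1,v_3], [v_1,v_4], [v_1,v_5], [v_1,v_6], [v_2,v_4], [v_5,v_6]

giving chain groups C_0 ≅ Z^7, C_1 ≅ Z^9.

Boundary ∂_1: C_1 → C_0 maps an edge to its endpoints' difference, ∂[p,q] = q − p. For instance
  ∂[v_1,v_4] = [v_4] − [v_1].
The 7×9 boundary matrix has rank 6 and Smith normal form diag(1,1,1,1,1,1).

Computing H_k = (kernel of ∂_k) / (image of ∂_{k+1}):

  H_0: rank C_0 − rank ∂_1 = 7 − 6 = 1, and the invariant factors of ∂_1 are all 1, so H_0 = Z.
  H_1: rank ker ∂_1 − rank ∂_2 = (9 − 6) − 0 = 3, and there is no ∂_2, so H_1 = Z^3.

As a check, the Euler characteristic is 7 − 9 = -2, which agrees with 1 − 3 = -2.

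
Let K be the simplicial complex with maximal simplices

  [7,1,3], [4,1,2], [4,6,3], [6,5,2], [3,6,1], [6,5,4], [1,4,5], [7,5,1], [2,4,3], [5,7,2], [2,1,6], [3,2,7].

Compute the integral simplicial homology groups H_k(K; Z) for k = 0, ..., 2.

H_0 ≅ Z,  H_1 ≅ Z/2,  H_2 = 0.

Order the vertices as 1 < 2 < 3 < 4 < 5 < 6 < 7. Listing each simplex with vertices in this order, K has dimension 2 with simplices:

  0-simplices (7): [1], [2], [3], [4], [5], [6], [7]
  1-simplices (18): [1,2], [1,3], [1,4], [1,5], [1,6], [1,7], [2,3], [2,4], [2,5], [2,6], [2,7], [3,4], [3,6], [3,7], [4,5], [4,6], [5,6], [5,7]
  2-simplices (12): [1,2,4], [1,2,6], [1,3,6], [1,3,7], [1,4,5], [1,5,7], [2,3,4], [2,3,7], [2,5,6], [2,5,7], [3,4,6], [4,5,6]

so the chain groups are C_0 ≅ Z^7, C_1 ≅ Z^18, C_2 ≅ Z^12.

The boundary map ∂_1: C_1 → C_0 is given by ∂[p,q] = [q] − [p]. For instance
  ∂[3,6] = [6] − [3].
The 7×18 boundary matrix has rank 6 and Smith normal form diag(1,1,1,1,1,1).

Boundary ∂_2: C_2 → C_1 sends each 2-simplex [p,q,r] to [q,r] − [p,r] + [p,q]. For instance
  ∂[2,3,7] = [3,7] − [2,7] + [2,3],
  ∂[2,5,7] = [5,7] − [2,7] + [2,5].
The resulting 18×12 matrix has rank 12, and its Smith normal form has invariant factors (1,1,1,1,1,1,1,1,1,1,1,2).

From H_k ≅ ker(∂_k) / im(∂_{k+1}) we obtain:

  H_0: rank C_0 − rank ∂_1 = 7 − 6 = 1, and the invariant factors of ∂_1 are all 1, so H_0 ≅ Z.
  H_1: rank ker ∂_1 − rank ∂_2 = (18 − 6) − 12 = 0, and ∂_2 has invariant factor 2 > 1, so H_1 ≅ Z/2.
  H_2: rank ker ∂_2 − rank ∂_3 = (12 − 12) − 0 = 0, and there is no ∂_3, so H_2 ≅ 0.

As a check, the Euler characteristic is 7 − 18 + 12 = 1, which agrees with 1 − 0 + 0 = 1.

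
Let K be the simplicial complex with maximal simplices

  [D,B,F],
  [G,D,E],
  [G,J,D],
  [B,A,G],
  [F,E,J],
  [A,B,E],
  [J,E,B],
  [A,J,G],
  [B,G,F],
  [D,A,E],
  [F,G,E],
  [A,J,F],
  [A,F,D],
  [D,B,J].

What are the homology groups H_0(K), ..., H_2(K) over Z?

H_0 = Z,  H_1 = Z^2,  H_2 = Z.

Order the vertices as A < B < D < E < F < G < J. Listing each simplex with vertices in this order, K has dimension 2 with simplices:

  0-simplices (7): A, B, D, E, F, G, J
  1-simplices (21): AB, AD, AE, AF, AG, AJ, BD, BE, BF, BG, BJ, DE, DF, DG, DJ, EF, EG, EJ, FG, FJ, GJ
  2-simplices (14): ABE, ABG, ADE, ADF, AFJ, AGJ, BDF, BDJ, BEJ, BFG, DEG, DGJ, EFG, EFJ

giving chain groups C_0 ≅ Z^7, C_1 ≅ Z^21, C_2 ≅ Z^14.

The boundary map ∂_1: C_1 → C_0 sends each edge [p,q] (with p < q) to q − p. For instance
  ∂DF = F − D.
The 7×21 boundary matrix has rank 6 and Smith normal form diag(1,1,1,1,1,1).

The boundary map ∂_2: C_2 → C_1 acts by ∂[p,q,r] = [q,r] − [p,r] + [p,q]. For instance
  ∂BEJ = EJ − BJ + BE,
  ∂AGJ = GJ − AJ + AG.
The resulting 21×14 matrix has rank 13, and its Smith normal form has invariant factors (1,1,1,1,1,1,1,1,1,1,1,1,1).

Reading off H_k = ker ∂_k / im ∂_{k+1}:

  H_0: rank C_0 − rank ∂_1 = 7 − 6 = 1, and the invariant factors of ∂_1 are all 1, so H_0 ≅ Z.
  H_1: rank ker ∂_1 − rank ∂_2 = (21 − 6) − 13 = 2, and the invariant factors of ∂_2 are all 1, so H_1 ≅ Z^2.
  H_2: rank ker ∂_2 − rank ∂_3 = (14 − 13) − 0 = 1, and there is no ∂_3, so H_2 ≅ Z.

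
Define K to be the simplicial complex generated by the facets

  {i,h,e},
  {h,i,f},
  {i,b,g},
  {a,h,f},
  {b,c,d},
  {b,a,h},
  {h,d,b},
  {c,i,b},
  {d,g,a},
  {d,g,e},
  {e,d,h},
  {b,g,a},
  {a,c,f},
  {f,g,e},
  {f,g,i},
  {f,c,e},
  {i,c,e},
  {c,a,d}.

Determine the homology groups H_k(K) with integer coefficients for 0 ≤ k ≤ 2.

H_0 = Z,  H_1 = Z ⊕ Z/2,  H_2 = 0.

Fix the vertex order a < b < c < d < e < f < g < h < i and write every simplex with vertices in increasing order. Then dim K = 2 and the simplices of K are:

  0-simplices (9): a, b, c, d, e, f, g, h, i
  1-simplices (27): ab, ac, ad, af, ag, ah, bc, bd, bg, bh, bi, cd, ce, cf, ci, de, dg, dh, ef, eg, eh, ei, fg, fh, fi, gi, hi
  2-simplices (18): abg, abh, acd, acf, adg, afh, bcd, bci, bdh, bgi, cef, cei, deg, deh, efg, ehi, fgi, fhi

so the chain groups are C_0 ≅ Z^9, C_1 ≅ Z^27, C_2 ≅ Z^18.

Boundary ∂_1: C_1 → C_0 is given by ∂[p,q] = [q] − [p].
As a 9×27 matrix over Z this has rank 8, with invariant factors (1,1,1,1,1,1,1,1).

∂_2: C_2 → C_1 sends each 2-simplex [p,q,r] to [q,r] − [p,r] + [p,q]. For instance
  ∂efg = fg − eg + ef,
  ∂deg = eg − dg + de.
The resulting 27×18 matrix has rank 18, and its Smith normal form has invariant factors (1,1,1,1,1,1,1,1,1,1,1,1,1,1,1,1,1,2).

Computing H_k = (kernel of ∂_k) / (image of ∂_{k+1}):

  H_0: rank C_0 − rank ∂_1 = 9 − 8 = 1, and the invariant factors of ∂_1 are all 1, so H_0 ≅ Z.
  H_1: rank ker ∂_1 − rank ∂_2 = (27 − 8) − 18 = 1, and ∂_2 has invariant factor 2 > 1, so H_1 ≅ Z ⊕ Z/2.
  H_2: rank ker ∂_2 − rank ∂_3 = (18 − 18) − 0 = 0, and there is no ∂_3, so H_2 ≅ 0.

As a check, the Euler characteristic is 9 − 27 + 18 = 0, which agrees with 1 − 1 + 0 = 0.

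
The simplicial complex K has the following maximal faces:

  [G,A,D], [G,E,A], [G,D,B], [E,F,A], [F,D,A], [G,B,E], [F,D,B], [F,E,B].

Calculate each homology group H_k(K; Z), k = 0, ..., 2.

H_0 = Z,  H_1 = 0,  H_2 = Z.

Take the total order A < B < D < E < F < G on the vertex set. Then K (dimension 2) consists of the simplices:

  0-simplices (6): A, B, D, E, F, G
  1-simplices (12): AD, AE, AF, AG, BD, BE, BF, BG, DF, DG, EF, EG
  2-simplices (8): ADF, ADG, AEF, AEG, BDF, BDG, BEF, BEG

Hence C_0 ≅ Z^6, C_1 ≅ Z^12, C_2 ≅ Z^8.

∂_1: C_1 → C_0 is given by ∂[p,q] = [q] − [p]. For instance
  ∂BE = E − B.
The 6×12 boundary matrix has rank 5 and Smith normal form diag(1,1,1,1,1).

Boundary ∂_2: C_2 → C_1 acts by ∂[p,q,r] = [q,r] − [p,r] + [p,q]. For instance
  ∂BDF = DF − BF + BD,
  ∂BEG = EG − BG + BE.
This gives a 12×8 integer matrix of rank 7; reducing to Smith normal form yields diagonal entries (1,1,1,1,1,1,1).

From H_k ≅ ker(∂_k) / im(∂_{k+1}) we obtain:

  H_0: rank C_0 − rank ∂_1 = 6 − 5 = 1, and the invariant factors of ∂_1 are all 1, so H_0 ≅ Z.
  H_1: rank ker ∂_1 − rank ∂_2 = (12 − 5) − 7 = 0, and the invariant factors of ∂_2 are all 1, so H_1 ≅ 0.
  H_2: rank ker ∂_2 − rank ∂_3 = (8 − 7) − 0 = 1, and there is no ∂_3, so H_2 ≅ Z.

As a check, the Euler characteristic is 6 − 12 + 8 = 2, which agrees with 1 − 0 + 1 = 2.
(K is a triangulation of the 2-sphere S^2.)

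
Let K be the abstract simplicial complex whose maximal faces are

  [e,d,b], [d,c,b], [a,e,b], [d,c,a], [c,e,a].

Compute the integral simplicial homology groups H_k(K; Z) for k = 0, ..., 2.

H_0 = Z,  H_1 = Z,  H_2 = 0.

Order the vertices as a < b < c < d < e. Listing each simplex with vertices in this order, K has dimension 2 with simplices:

  0-simplices (5): a, b, c, d, e
  1-simplices (10): ab, ac, ad, ae, bc, bd, be, cd, ce, de
  2-simplices (5): abe, acd, ace, bcd, bde

so the chain groups are C_0 ≅ Z^5, C_1 ≅ Z^10, C_2 ≅ Z^5.

∂_1: C_1 → C_0 sends each edge [p,q] (with p < q) to q − p. For instance
  ∂ce = e − c.
The resulting 5×10 matrix has rank 4, and its Smith normal form has invariant factors (1,1,1,1).

Boundary ∂_2: C_2 → C_1 acts by ∂[p,q,r] = [q,r] − [p,r] + [p,q]. For instance
  ∂acd = cd − ad + ac,
  ∂bcd = cd − bd + bc.
The resulting 10×5 matrix has rank 5, and its Smith normal form has invariant factors (1,1,1,1,1).

Computing H_k = (kernel of ∂_k) / (image of ∂_{k+1}):

  H_0: rank C_0 − rank ∂_1 = 5 − 4 = 1, and the invariant factors of ∂_1 are all 1, so H_0 ≅ Z.
  H_1: rank ker ∂_1 − rank ∂_2 = (10 − 4) − 5 = 1, and the invariant factors of ∂_2 are all 1, so H_1 ≅ Z.
  H_2: rank ker ∂_2 − rank ∂_3 = (5 − 5) − 0 = 0, and there is no ∂_3, so H_2 ≅ 0.

As a check, the Euler characteristic is 5 − 10 + 5 = 0, which agrees with 1 − 1 + 0 = 0.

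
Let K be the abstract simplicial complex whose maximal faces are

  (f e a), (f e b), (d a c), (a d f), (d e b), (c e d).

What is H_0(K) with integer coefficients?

H_0 ≅ Z.

Take the total order a < b < c < d < e < f on the vertex set. Then K (dimension 2) consists of the simplices:

  0-simplices (6): a, b, c, d, e, f
  1-simplices (12): ac, ad, ae, af, bd, be, bf, cd, ce, de, df, ef
  2-simplices (6): acd, adf, aef, bde, bef, cde

so the chain groups are C_0 ≅ Z^6, C_1 ≅ Z^12, C_2 ≅ Z^6.

∂_1: C_1 → C_0 maps an edge to its endpoints' difference, ∂[p,q] = q − p. For instance
  ∂cd = d − c.
The resulting 6×12 matrix has rank 5, and its Smith normal form has invariant factors (1,1,1,1,1).

Boundary ∂_2: C_2 → C_1 acts by ∂[p,q,r] = [q,r] − [p,r] + [p,q]. For instance
  ∂aef = ef − af + ae,
  ∂acd = cd − ad + ac.
The 12×6 boundary matrix has rank 6 and Smith normal form diag(1,1,1,1,1,1).

Reading off H_k = ker ∂_k / im ∂_{k+1}:

  H_0: rank C_0 − rank ∂_1 = 6 − 5 = 1, and the invariant factors of ∂_1 are all 1, so H_0 ≅ Z.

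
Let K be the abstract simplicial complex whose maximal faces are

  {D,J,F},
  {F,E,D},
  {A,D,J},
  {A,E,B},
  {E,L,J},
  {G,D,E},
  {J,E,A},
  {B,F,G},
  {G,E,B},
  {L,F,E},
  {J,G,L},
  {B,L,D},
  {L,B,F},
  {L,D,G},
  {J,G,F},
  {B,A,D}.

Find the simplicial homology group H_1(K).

H_1 ≅ Z^2.

Take the total order A < B < D < E < F < G < J < L on the vertex set. Then K (dimension 2) consists of the simplices:

  0-simplices (8): A, B, D, E, F, G, J, L
  1-simplices (24): AB, AD, AE, AJ, BD, BE, BF, BG, BL, DE, DF, DG, DJ, DL, EF, EG, EJ, EL, FG, FJ, FL, GJ, GL, JL
  2-simplices (16): ABD, ABE, ADJ, AEJ, BDL, BEG, BFG, BFL, DEF, DEG, DFJ, DGL, EFL, EJL, FGJ, GJL

Hence C_0 ≅ Z^8, C_1 ≅ Z^24, C_2 ≅ Z^16.

∂_1: C_1 → C_0 is given by ∂[p,q] = [q] − [p]. For instance
  ∂EF = F − E.
The resulting 8×24 matrix has rank 7, and its Smith normal form has invariant factors (1,1,1,1,1,1,1).

The boundary map ∂_2: C_2 → C_1 sends each 2-simplex [p,q,r] to [q,r] − [p,r] + [p,q]. For instance
  ∂EJL = JL − EL + EJ,
  ∂BFL = FL − BL + BF.
This gives a 24×16 integer matrix of rank 15; reducing to Smith normal form yields diagonal entries (1,1,1,1,1,1,1,1,1,1,1,1,1,1,1).

Computing H_k = (kernel of ∂_k) / (image of ∂_{k+1}):

  H_1: rank ker ∂_1 − rank ∂_2 = (24 − 7) − 15 = 2, and the invariant factors of ∂_2 are all 1, so H_1 = Z^2.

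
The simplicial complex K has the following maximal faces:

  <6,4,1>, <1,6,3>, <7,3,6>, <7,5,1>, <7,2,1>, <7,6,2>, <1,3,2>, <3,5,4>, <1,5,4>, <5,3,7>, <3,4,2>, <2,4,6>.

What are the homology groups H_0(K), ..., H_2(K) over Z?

Order the vertices as 1 < 2 < 3 < 4 < 5 < 6 < 7. Listing each simplex with vertices in this order, K has dimension 2 with simplices:

  0-simplices (7): [1], [2], [3], [4], [5], [6], [7]
  1-simplices (18): [1,2], [1,3], [1,4], [1,5], [1,6], [1,7], [2,3], [2,4], [2,6], [2,7], [3,4], [3,5], [3,6], [3,7], [4,5], [4,6], [5,7], [6,7]
  2-simplices (12): [1,2,3], [1,2,7], [1,3,6], [1,4,5], [1,4,6], [1,5,7], [2,3,4], [2,4,6], [2,6,7], [3,4,5], [3,5,7], [3,6,7]

giving chain groups C_0 ≅ Z^7, C_1 ≅ Z^18, C_2 ≅ Z^12.

∂_1: C_1 → C_0 is given by ∂[p,q] = [q] − [p].
The resulting 7×18 matrix has rank 6, and its Smith normal form has invariant factors (1,1,1,1,1,1).

The boundary map ∂_2: C_2 → C_1 acts by ∂[p,q,r] = [q,r] − [p,r] + [p,q]. For instance
  ∂[1,5,7] = [5,7] − [1,7] + [1,5],
  ∂[1,2,7] = [2,7] − [1,7] + [1,2].
This gives a 18×12 integer matrix of rank 12; reducing to Smith normal form yields diagonal entries (1,1,1,1,1,1,1,1,1,1,1,2).

From H_k ≅ ker(∂_k) / im(∂_{k+1}) we obtain:

  H_0: rank C_0 − rank ∂_1 = 7 − 6 = 1, and the invariant factors of ∂_1 are all 1, so H_0 ≅ Z.
  H_1: rank ker ∂_1 − rank ∂_2 = (18 − 6) − 12 = 0, and ∂_2 has invariant factor 2 > 1, so H_1 ≅ Z/2Z.
  H_2: rank ker ∂_2 − rank ∂_3 = (12 − 12) − 0 = 0, and there is no ∂_3, so H_2 ≅ 0.

H_0 ≅ Z,  H_1 ≅ Z/2Z,  H_2 = 0.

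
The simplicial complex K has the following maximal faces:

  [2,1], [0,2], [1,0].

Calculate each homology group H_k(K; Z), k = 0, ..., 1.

H_0 ≅ Z,  H_1 ≅ Z.

Take the total order 0 < 1 < 2 on the vertex set. Then K (dimension 1) consists of the simplices:

  0-simplices (3): [0], [1], [2]
  1-simplices (3): [0,1], [0,2], [1,2]

Hence C_0 ≅ Z^3, C_1 ≅ Z^3.

∂_1: C_1 → C_0 maps an edge to its endpoints' difference, ∂[p,q] = q − p. For instance
  ∂[1,2] = [2] − [1].
This gives a 3×3 integer matrix of rank 2; reducing to Smith normal form yields diagonal entries (1,1).

From H_k ≅ ker(∂_k) / im(∂_{k+1}) we obtain:

  H_0: rank C_0 − rank ∂_1 = 3 − 2 = 1, and the invariant factors of ∂_1 are all 1, so H_0 ≅ Z.
  H_1: rank ker ∂_1 − rank ∂_2 = (3 − 2) − 0 = 1, and there is no ∂_2, so H_1 ≅ Z.

As a check, the Euler characteristic is 3 − 3 = 0, which agrees with 1 − 1 = 0.
(K is a triangulation of the circle S^1.)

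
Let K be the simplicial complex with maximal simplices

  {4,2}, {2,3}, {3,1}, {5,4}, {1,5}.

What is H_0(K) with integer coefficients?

Order the vertices as 1 < 2 < 3 < 4 < 5. Listing each simplex with vertices in this order, K has dimension 1 with simplices:

  0-simplices (5): [1], [2], [3], [4], [5]
  1-simplices (5): [1,3], [1,5], [2,3], [2,4], [4,5]

Hence C_0 ≅ Z^5, C_1 ≅ Z^5.

∂_1: C_1 → C_0 maps an edge to its endpoints' difference, ∂[p,q] = q − p. For instance
  ∂[2,3] = [3] − [2].
As a 5×5 matrix over Z this has rank 4, with invariant factors (1,1,1,1).

From H_k ≅ ker(∂_k) / im(∂_{k+1}) we obtain:

  H_0: rank C_0 − rank ∂_1 = 5 − 4 = 1, and the invariant factors of ∂_1 are all 1, so H_0 ≅ Z.

H_0 ≅ Z.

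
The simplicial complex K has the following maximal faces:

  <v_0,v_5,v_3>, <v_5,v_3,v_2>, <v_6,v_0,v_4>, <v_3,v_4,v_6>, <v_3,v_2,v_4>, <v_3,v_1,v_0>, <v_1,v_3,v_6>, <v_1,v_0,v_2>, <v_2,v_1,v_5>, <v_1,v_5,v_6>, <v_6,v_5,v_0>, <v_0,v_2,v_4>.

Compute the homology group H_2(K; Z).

Fix the vertex order v_0 < v_1 < v_2 < v_3 < v_4 < v_5 < v_6 and write every simplex with vertices in increasing order. Then dim K = 2 and the simplices of K are:

  0-simplices (7): [v_0], [v_1], [v_2], [v_3], [v_4], [v_5], [v_6]
  1-simplices (18): (18 of them)
  2-simplices (12): (12 of them)

so the chain groups are C_0 ≅ Z^7, C_1 ≅ Z^18, C_2 ≅ Z^12.

∂_1: C_1 → C_0 sends each edge [p,q] (with p < q) to q − p. For instance
  ∂[v_1,v_2] = [v_2] − [v_1].
This gives a 7×18 integer matrix of rank 6; reducing to Smith normal form yields diagonal entries (1,1,1,1,1,1).

The boundary map ∂_2: C_2 → C_1 sends each 2-simplex [p,q,r] to [q,r] − [p,r] + [p,q]. For instance
  ∂[v_1,v_5,v_6] = [v_5,v_6] − [v_1,v_6] + [v_1,v_5],
  ∂[v_3,v_4,v_6] = [v_4,v_6] − [v_3,v_6] + [v_3,v_4].
As a 18×12 matrix over Z this has rank 12, with invariant factors (1,1,1,1,1,1,1,1,1,1,1,2).

Reading off H_k = ker ∂_k / im ∂_{k+1}:

  H_2: rank ker ∂_2 − rank ∂_3 = (12 − 12) − 0 = 0, and there is no ∂_3, so H_2 = 0.

(K is a triangulation of the real projective plane RP^2.)

H_2 ≅ 0.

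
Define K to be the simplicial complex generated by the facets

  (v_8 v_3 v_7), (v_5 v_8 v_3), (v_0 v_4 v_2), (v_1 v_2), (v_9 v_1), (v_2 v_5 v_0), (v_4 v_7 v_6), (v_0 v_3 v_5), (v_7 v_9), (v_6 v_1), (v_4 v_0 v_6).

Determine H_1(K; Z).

H_1 ≅ Z^3.

We work with the vertex ordering v_0 < v_1 < v_2 < v_3 < v_4 < v_5 < v_6 < v_7 < v_8 < v_9. The simplices of K, each written with vertices in increasing order, are:

  0-simplices (10): [v_0], [v_1], [v_2], [v_3], [v_4], [v_5], [v_6], [v_7], [v_8], [v_9]
  1-simplices (19): (19 of them)
  2-simplices (7): [v_0,v_2,v_4], [v_0,v_2,v_5], [v_0,v_3,v_5], [v_0,v_4,v_6], [v_3,v_5,v_8], [v_3,v_7,v_8], [v_4,v_6,v_7]

giving chain groups C_0 ≅ Z^10, C_1 ≅ Z^19, C_2 ≅ Z^7.

∂_1: C_1 → C_0 is given by ∂[p,q] = [q] − [p]. For instance
  ∂[v_6,v_7] = [v_7] − [v_6].
As a 10×19 matrix over Z this has rank 9, with invariant factors (1,1,1,1,1,1,1,1,1).

The boundary map ∂_2: C_2 → C_1 sends each 2-simplex [p,q,r] to [q,r] − [p,r] + [p,q]. For instance
  ∂[v_0,v_2,v_5] = [v_2,v_5] − [v_0,v_5] + [v_0,v_2],
  ∂[v_0,v_4,v_6] = [v_4,v_6] − [v_0,v_6] + [v_0,v_4].
The resulting 19×7 matrix has rank 7, and its Smith normal form has invariant factors (1,1,1,1,1,1,1).

Reading off H_k = ker ∂_k / im ∂_{k+1}:

  H_1: rank ker ∂_1 − rank ∂_2 = (19 − 9) − 7 = 3, and the invariant factors of ∂_2 are all 1, so H_1 ≅ Z^3.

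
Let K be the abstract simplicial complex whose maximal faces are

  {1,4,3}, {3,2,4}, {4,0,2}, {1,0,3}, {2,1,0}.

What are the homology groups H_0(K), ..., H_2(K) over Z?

Order the vertices as 0 < 1 < 2 < 3 < 4. Listing each simplex with vertices in this order, K has dimension 2 with simplices:

  0-simplices (5): [0], [1], [2], [3], [4]
  1-simplices (10): [0,1], [0,2], [0,3], [0,4], [1,2], [1,3], [1,4], [2,3], [2,4], [3,4]
  2-simplices (5): [0,1,2], [0,1,3], [0,2,4], [1,3,4], [2,3,4]

Hence C_0 ≅ Z^5, C_1 ≅ Z^10, C_2 ≅ Z^5.

Boundary ∂_1: C_1 → C_0 sends each edge [p,q] (with p < q) to q − p. For instance
  ∂[1,2] = [2] − [1].
This gives a 5×10 integer matrix of rank 4; reducing to Smith normal form yields diagonal entries (1,1,1,1).

Boundary ∂_2: C_2 → C_1 maps a triangle to the signed sum of its edges. For instance
  ∂[0,1,2] = [1,2] − [0,2] + [0,1],
  ∂[0,1,3] = [1,3] − [0,3] + [0,1].
The 10×5 boundary matrix has rank 5 and Smith normal form diag(1,1,1,1,1).

Reading off H_k = ker ∂_k / im ∂_{k+1}:

  H_0: rank C_0 − rank ∂_1 = 5 − 4 = 1, and the invariant factors of ∂_1 are all 1, so H_0 ≅ Z.
  H_1: rank ker ∂_1 − rank ∂_2 = (10 − 4) − 5 = 1, and the invariant factors of ∂_2 are all 1, so H_1 ≅ Z.
  H_2: rank ker ∂_2 − rank ∂_3 = (5 − 5) − 0 = 0, and there is no ∂_3, so H_2 ≅ 0.

(K is a triangulation of the Möbius band.)

H_0 = Z,  H_1 = Z,  H_2 = 0.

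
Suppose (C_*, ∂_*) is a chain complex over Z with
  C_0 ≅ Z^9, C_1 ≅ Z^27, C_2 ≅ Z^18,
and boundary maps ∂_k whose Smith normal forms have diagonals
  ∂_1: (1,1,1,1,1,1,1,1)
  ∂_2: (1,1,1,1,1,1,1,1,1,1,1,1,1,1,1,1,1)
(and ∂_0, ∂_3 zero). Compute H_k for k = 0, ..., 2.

H_0: b_0 = 9 − 0 − 8 = 1; torsion from ∂_1 factors > 1: none. So H_0 ≅ Z.
H_1: b_1 = 27 − 8 − 17 = 2; torsion from ∂_2 factors > 1: none. So H_1 ≅ Z^2.
H_2: b_2 = 18 − 17 − 0 = 1; torsion from ∂_3 factors > 1: none. So H_2 ≅ Z.

H_0 ≅ Z,  H_1 ≅ Z^2,  H_2 ≅ Z.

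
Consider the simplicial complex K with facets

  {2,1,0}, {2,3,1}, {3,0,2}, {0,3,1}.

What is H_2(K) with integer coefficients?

Fix the vertex order 0 < 1 < 2 < 3 and write every simplex with vertices in increasing order. Then dim K = 2 and the simplices of K are:

  0-simplices (4): [0], [1], [2], [3]
  1-simplices (6): [0,1], [0,2], [0,3], [1,2], [1,3], [2,3]
  2-simplices (4): [0,1,2], [0,1,3], [0,2,3], [1,2,3]

so the chain groups are C_0 ≅ Z^4, C_1 ≅ Z^6, C_2 ≅ Z^4.

∂_1: C_1 → C_0 maps an edge to its endpoints' difference, ∂[p,q] = q − p. For instance
  ∂[2,3] = [3] − [2].
As a 4×6 matrix over Z this has rank 3, with invariant factors (1,1,1).

The boundary map ∂_2: C_2 → C_1 maps a triangle to the signed sum of its edges. For instance
  ∂[0,1,3] = [1,3] − [0,3] + [0,1],
  ∂[0,1,2] = [1,2] − [0,2] + [0,1].
As a 6×4 matrix over Z this has rank 3, with invariant factors (1,1,1).

Computing H_k = (kernel of ∂_k) / (image of ∂_{k+1}):

  H_2: rank ker ∂_2 − rank ∂_3 = (4 − 3) − 0 = 1, and there is no ∂_3, so H_2 ≅ Z.

(K is a triangulation of the 2-sphere S^2.)

H_2 ≅ Z.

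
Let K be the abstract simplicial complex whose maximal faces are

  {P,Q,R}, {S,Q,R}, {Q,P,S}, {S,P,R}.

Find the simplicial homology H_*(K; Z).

H_0 ≅ Z,  H_1 = 0,  H_2 ≅ Z.

Take the total order P < Q < R < S on the vertex set. Then K (dimension 2) consists of the simplices:

  0-simplices (4): P, Q, R, S
  1-simplices (6): PQ, PR, PS, QR, QS, RS
  2-simplices (4): PQR, PQS, PRS, QRS

Hence C_0 ≅ Z^4, C_1 ≅ Z^6, C_2 ≅ Z^4.

The boundary map ∂_1: C_1 → C_0 is given by ∂[p,q] = [q] − [p].
As a 4×6 matrix over Z this has rank 3, with invariant factors (1,1,1).

The boundary map ∂_2: C_2 → C_1 maps a triangle to the signed sum of its edges. For instance
  ∂QRS = RS − QS + QR,
  ∂PRS = RS − PS + PR.
The 6×4 boundary matrix has rank 3 and Smith normal form diag(1,1,1).

From H_k ≅ ker(∂_k) / im(∂_{k+1}) we obtain:

  H_0: rank C_0 − rank ∂_1 = 4 − 3 = 1, and the invariant factors of ∂_1 are all 1, so H_0 = Z.
  H_1: rank ker ∂_1 − rank ∂_2 = (6 − 3) − 3 = 0, and the invariant factors of ∂_2 are all 1, so H_1 = 0.
  H_2: rank ker ∂_2 − rank ∂_3 = (4 − 3) − 0 = 1, and there is no ∂_3, so H_2 = Z.

As a check, the Euler characteristic is 4 − 6 + 4 = 2, which agrees with 1 − 0 + 1 = 2.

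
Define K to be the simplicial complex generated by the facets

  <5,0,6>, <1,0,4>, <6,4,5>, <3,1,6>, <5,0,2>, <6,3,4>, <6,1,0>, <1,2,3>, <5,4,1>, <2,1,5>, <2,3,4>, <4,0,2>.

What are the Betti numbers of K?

b_0 = 1, b_1 = 0, b_2 = 0.

K has 7 vertices, 18 edges, 12 triangles.
rank ∂_0 = 0, rank ∂_1 = 6 ⇒ b_0 = 7 − 0 − 6 = 1; all invariant factors of ∂_1 are 1 so no torsion. So H_0 = Z.
rank ∂_1 = 6, rank ∂_2 = 12 ⇒ b_1 = 18 − 6 − 12 = 0; ∂_2 has invariant factor(s) [2] giving torsion. So H_1 = Z/2.
rank ∂_2 = 12, rank ∂_3 = 0 ⇒ b_2 = 12 − 12 − 0 = 0. So H_2 = 0.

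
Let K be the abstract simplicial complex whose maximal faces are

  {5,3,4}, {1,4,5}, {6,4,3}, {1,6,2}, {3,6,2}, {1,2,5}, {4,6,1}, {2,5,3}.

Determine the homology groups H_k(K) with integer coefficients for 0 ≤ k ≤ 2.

K has 6 vertices, 12 edges, 8 triangles.
rank ∂_0 = 0, rank ∂_1 = 5 ⇒ b_0 = 6 − 0 − 5 = 1; all invariant factors of ∂_1 are 1 so no torsion. So H_0 ≅ Z.
rank ∂_1 = 5, rank ∂_2 = 7 ⇒ b_1 = 12 − 5 − 7 = 0; all invariant factors of ∂_2 are 1 so no torsion. So H_1 ≅ 0.
rank ∂_2 = 7, rank ∂_3 = 0 ⇒ b_2 = 8 − 7 − 0 = 1. So H_2 ≅ Z.

H_0 ≅ Z,  H_1 = 0,  H_2 ≅ Z.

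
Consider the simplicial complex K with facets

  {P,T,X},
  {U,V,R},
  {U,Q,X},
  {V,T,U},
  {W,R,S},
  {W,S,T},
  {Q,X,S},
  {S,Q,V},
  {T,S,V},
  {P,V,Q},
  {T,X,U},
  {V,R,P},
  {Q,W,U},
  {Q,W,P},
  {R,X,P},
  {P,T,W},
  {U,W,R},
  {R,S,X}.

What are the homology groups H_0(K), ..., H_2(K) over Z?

H_0 ≅ Z,  H_1 ≅ Z^2,  H_2 ≅ Z.

Fix the vertex order P < Q < R < S < T < U < V < W < X and write every simplex with vertices in increasing order. Then dim K = 2 and the simplices of K are:

  0-simplices (9): P, Q, R, S, T, U, V, W, X
  1-simplices (27): PQ, PR, PT, PV, PW, PX, QS, QU, QV, QW, QX, RS, RU, RV, RW, RX, ST, SV, SW, SX, TU, TV, TW, TX, UV, UW, UX
  2-simplices (18): PQV, PQW, PRV, PRX, PTW, PTX, QSV, QSX, QUW, QUX, RSW, RSX, RUV, RUW, STV, STW, TUV, TUX

so the chain groups are C_0 ≅ Z^9, C_1 ≅ Z^27, C_2 ≅ Z^18.

The boundary map ∂_1: C_1 → C_0 sends each edge [p,q] (with p < q) to q − p. For instance
  ∂SV = V − S.
The 9×27 boundary matrix has rank 8 and Smith normal form diag(1,1,1,1,1,1,1,1).

∂_2: C_2 → C_1 maps a triangle to the signed sum of its edges. For instance
  ∂PTX = TX − PX + PT,
  ∂PRV = RV − PV + PR.
The resulting 27×18 matrix has rank 17, and its Smith normal form has invariant factors (1,1,1,1,1,1,1,1,1,1,1,1,1,1,1,1,1).

From H_k ≅ ker(∂_k) / im(∂_{k+1}) we obtain:

  H_0: rank C_0 − rank ∂_1 = 9 − 8 = 1, and the invariant factors of ∂_1 are all 1, so H_0 = Z.
  H_1: rank ker ∂_1 − rank ∂_2 = (27 − 8) − 17 = 2, and the invariant factors of ∂_2 are all 1, so H_1 = Z^2.
  H_2: rank ker ∂_2 − rank ∂_3 = (18 − 17) − 0 = 1, and there is no ∂_3, so H_2 = Z.

As a check, the Euler characteristic is 9 − 27 + 18 = 0, which agrees with 1 − 2 + 1 = 0.
(K is a triangulation of the torus T^2.)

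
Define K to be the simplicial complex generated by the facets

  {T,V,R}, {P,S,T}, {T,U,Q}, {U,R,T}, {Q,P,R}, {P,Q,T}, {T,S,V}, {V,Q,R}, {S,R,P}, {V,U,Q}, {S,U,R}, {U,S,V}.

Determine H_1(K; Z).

H_1 = Z/2.

Order the vertices as P < Q < R < S < T < U < V. Listing each simplex with vertices in this order, K has dimension 2 with simplices:

  0-simplices (7): P, Q, R, S, T, U, V
  1-simplices (18): PQ, PR, PS, PT, QR, QT, QU, QV, RS, RT, RU, RV, ST, SU, SV, TU, TV, UV
  2-simplices (12): PQR, PQT, PRS, PST, QRV, QTU, QUV, RSU, RTU, RTV, STV, SUV

Hence C_0 ≅ Z^7, C_1 ≅ Z^18, C_2 ≅ Z^12.

The boundary map ∂_1: C_1 → C_0 is given by ∂[p,q] = [q] − [p]. For instance
  ∂TV = V − T.
As a 7×18 matrix over Z this has rank 6, with invariant factors (1,1,1,1,1,1).

∂_2: C_2 → C_1 maps a triangle to the signed sum of its edges. For instance
  ∂QRV = RV − QV + QR,
  ∂PST = ST − PT + PS.
The 18×12 boundary matrix has rank 12 and Smith normal form diag(1,1,1,1,1,1,1,1,1,1,1,2).

Now H_k = ker ∂_k / im ∂_{k+1}, so:

  H_1: rank ker ∂_1 − rank ∂_2 = (18 − 6) − 12 = 0, and ∂_2 has invariant factor 2 > 1, so H_1 = Z/2.

(K is a triangulation of the real projective plane RP^2.)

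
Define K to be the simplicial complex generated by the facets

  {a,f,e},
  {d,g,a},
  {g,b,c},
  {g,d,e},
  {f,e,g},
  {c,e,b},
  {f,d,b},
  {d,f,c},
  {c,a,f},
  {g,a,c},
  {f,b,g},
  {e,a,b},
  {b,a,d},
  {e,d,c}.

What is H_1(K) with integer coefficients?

Order the vertices as a < b < c < d < e < f < g. Listing each simplex with vertices in this order, K has dimension 2 with simplices:

  0-simplices (7): a, b, c, d, e, f, g
  1-simplices (21): ab, ac, ad, ae, af, ag, bc, bd, be, bf, bg, cd, ce, cf, cg, de, df, dg, ef, eg, fg
  2-simplices (14): abd, abe, acf, acg, adg, aef, bce, bcg, bdf, bfg, cde, cdf, deg, efg

giving chain groups C_0 ≅ Z^7, C_1 ≅ Z^21, C_2 ≅ Z^14.

∂_1: C_1 → C_0 is given by ∂[p,q] = [q] − [p]. For instance
  ∂cd = d − c.
The resulting 7×21 matrix has rank 6, and its Smith normal form has invariant factors (1,1,1,1,1,1).

Boundary ∂_2: C_2 → C_1 maps a triangle to the signed sum of its edges. For instance
  ∂adg = dg − ag + ad,
  ∂aef = ef − af + ae.
The resulting 21×14 matrix has rank 13, and its Smith normal form has invariant factors (1,1,1,1,1,1,1,1,1,1,1,1,1).

Now H_k = ker ∂_k / im ∂_{k+1}, so:

  H_1: rank ker ∂_1 − rank ∂_2 = (21 − 6) − 13 = 2, and the invariant factors of ∂_2 are all 1, so H_1 = Z^2.

H_1 ≅ Z^2.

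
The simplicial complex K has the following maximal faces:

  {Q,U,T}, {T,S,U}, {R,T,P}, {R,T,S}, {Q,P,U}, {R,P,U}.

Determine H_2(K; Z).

H_2 ≅ 0.

K has 6 vertices, 12 edges, 6 triangles.
rank ∂_2 = 6, rank ∂_3 = 0 ⇒ b_2 = 6 − 6 − 0 = 0. So H_2 ≅ 0.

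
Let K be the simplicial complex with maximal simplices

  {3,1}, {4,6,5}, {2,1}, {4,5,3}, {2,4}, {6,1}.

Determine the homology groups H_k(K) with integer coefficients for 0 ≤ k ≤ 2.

Fix the vertex order 1 < 2 < 3 < 4 < 5 < 6 and write every simplex with vertices in increasing order. Then dim K = 2 and the simplices of K are:

  0-simplices (6): [1], [2], [3], [4], [5], [6]
  1-simplices (9): [1,2], [1,3], [1,6], [2,4], [3,4], [3,5], [4,5], [4,6], [5,6]
  2-simplices (2): [3,4,5], [4,5,6]

Hence C_0 ≅ Z^6, C_1 ≅ Z^9, C_2 ≅ Z^2.

The boundary map ∂_1: C_1 → C_0 maps an edge to its endpoints' difference, ∂[p,q] = q − p. For instance
  ∂[1,3] = [3] − [1].
As a 6×9 matrix over Z this has rank 5, with invariant factors (1,1,1,1,1).

∂_2: C_2 → C_1 maps a triangle to the signed sum of its edges. For instance
  ∂[3,4,5] = [4,5] − [3,5] + [3,4],
  ∂[4,5,6] = [5,6] − [4,6] + [4,5].
As a 9×2 matrix over Z this has rank 2, with invariant factors (1,1).

Computing H_k = (kernel of ∂_k) / (image of ∂_{k+1}):

  H_0: rank C_0 − rank ∂_1 = 6 − 5 = 1, and the invariant factors of ∂_1 are all 1, so H_0 = Z.
  H_1: rank ker ∂_1 − rank ∂_2 = (9 − 5) − 2 = 2, and the invariant factors of ∂_2 are all 1, so H_1 = Z^2.
  H_2: rank ker ∂_2 − rank ∂_3 = (2 − 2) − 0 = 0, and there is no ∂_3, so H_2 = 0.

H_0 = Z,  H_1 = Z^2,  H_2 = 0.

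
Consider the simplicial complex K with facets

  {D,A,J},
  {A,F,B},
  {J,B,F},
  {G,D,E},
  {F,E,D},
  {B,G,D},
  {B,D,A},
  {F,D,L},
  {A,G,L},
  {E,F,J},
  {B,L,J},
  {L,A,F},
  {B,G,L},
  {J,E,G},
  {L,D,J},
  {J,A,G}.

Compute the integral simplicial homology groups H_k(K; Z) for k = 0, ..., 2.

H_0 ≅ Z,  H_1 ≅ Z^2,  H_2 ≅ Z.

We work with the vertex ordering A < B < D < E < F < G < J < L. The simplices of K, each written with vertices in increasing order, are:

  0-simplices (8): A, B, D, E, F, G, J, L
  1-simplices (24): AB, AD, AF, AG, AJ, AL, BD, BF, BG, BJ, BL, DE, DF, DG, DJ, DL, EF, EG, EJ, FJ, FL, GJ, GL, JL
  2-simplices (16): ABD, ABF, ADJ, AFL, AGJ, AGL, BDG, BFJ, BGL, BJL, DEF, DEG, DFL, DJL, EFJ, EGJ

Hence C_0 ≅ Z^8, C_1 ≅ Z^24, C_2 ≅ Z^16.

Boundary ∂_1: C_1 → C_0 is given by ∂[p,q] = [q] − [p]. For instance
  ∂FL = L − F.
As a 8×24 matrix over Z this has rank 7, with invariant factors (1,1,1,1,1,1,1).

∂_2: C_2 → C_1 sends each 2-simplex [p,q,r] to [q,r] − [p,r] + [p,q]. For instance
  ∂AFL = FL − AL + AF,
  ∂EGJ = GJ − EJ + EG.
As a 24×16 matrix over Z this has rank 15, with invariant factors (1,1,1,1,1,1,1,1,1,1,1,1,1,1,1).

Computing H_k = (kernel of ∂_k) / (image of ∂_{k+1}):

  H_0: rank C_0 − rank ∂_1 = 8 − 7 = 1, and the invariant factors of ∂_1 are all 1, so H_0 ≅ Z.
  H_1: rank ker ∂_1 − rank ∂_2 = (24 − 7) − 15 = 2, and the invariant factors of ∂_2 are all 1, so H_1 ≅ Z^2.
  H_2: rank ker ∂_2 − rank ∂_3 = (16 − 15) − 0 = 1, and there is no ∂_3, so H_2 ≅ Z.

(K is a triangulation of the torus T^2.)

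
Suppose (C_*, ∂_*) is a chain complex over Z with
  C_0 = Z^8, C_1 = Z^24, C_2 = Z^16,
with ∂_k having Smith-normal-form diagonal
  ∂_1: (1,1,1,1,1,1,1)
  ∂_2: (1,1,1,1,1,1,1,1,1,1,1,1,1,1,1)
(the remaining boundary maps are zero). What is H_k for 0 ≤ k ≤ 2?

H_0: b_0 = 8 − 0 − 7 = 1; torsion from ∂_1 factors > 1: none. So H_0 = Z.
H_1: b_1 = 24 − 7 − 15 = 2; torsion from ∂_2 factors > 1: none. So H_1 = Z^2.
H_2: b_2 = 16 − 15 − 0 = 1; torsion from ∂_3 factors > 1: none. So H_2 = Z.

H_0 = Z,  H_1 = Z^2,  H_2 = Z.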